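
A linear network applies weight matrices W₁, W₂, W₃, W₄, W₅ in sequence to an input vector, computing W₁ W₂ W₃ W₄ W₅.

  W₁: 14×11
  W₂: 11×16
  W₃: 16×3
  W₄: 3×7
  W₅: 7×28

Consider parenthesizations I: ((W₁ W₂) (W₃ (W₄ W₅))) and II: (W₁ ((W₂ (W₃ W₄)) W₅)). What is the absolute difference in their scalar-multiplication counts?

2632

Order I = ((W₁ W₂) (W₃ (W₄ W₅))): (W₁ W₂): 14×11 by 11×16 → 14×16, cost 14·11·16 = 2464; (W₄ W₅): 3×7 by 7×28 → 3×28, cost 3·7·28 = 588; (W₃ (W₄ W₅)): 16×3 by 3×28 → 16×28, cost 16·3·28 = 1344; cumulative 1932; ((W₁ W₂) (W₃ (W₄ W₅))): 14×16 by 16×28 → 14×28, cost 14·16·28 = 6272; cumulative 10668. Total 10668.
Order II = (W₁ ((W₂ (W₃ W₄)) W₅)): (W₃ W₄): 16×3 by 3×7 → 16×7, cost 16·3·7 = 336; (W₂ (W₃ W₄)): 11×16 by 16×7 → 11×7, cost 11·16·7 = 1232; cumulative 1568; ((W₂ (W₃ W₄)) W₅): 11×7 by 7×28 → 11×28, cost 11·7·28 = 2156; cumulative 3724; (W₁ ((W₂ (W₃ W₄)) W₅)): 14×11 by 11×28 → 14×28, cost 14·11·28 = 4312; cumulative 8036. Total 8036.
Difference: |10668 − 8036| = 2632.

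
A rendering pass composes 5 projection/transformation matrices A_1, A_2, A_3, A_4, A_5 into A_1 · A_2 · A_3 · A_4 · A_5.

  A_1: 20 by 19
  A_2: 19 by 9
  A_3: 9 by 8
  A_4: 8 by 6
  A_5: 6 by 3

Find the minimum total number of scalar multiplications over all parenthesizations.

Adjacent pairs: A_1A_2 = 20·19·9 = 3420; A_2A_3 = 19·9·8 = 1368; A_3A_4 = 9·8·6 = 432; A_4A_5 = 8·6·3 = 144.
Length 3: A_1..A_3: k=1: 0+1368+20·19·8=4408; k=2: 3420+0+20·9·8=4860 → min 4408 | A_2..A_4: k=2: 0+432+19·9·6=1458; k=3: 1368+0+19·8·6=2280 → min 1458 | A_3..A_5: k=3: 0+144+9·8·3=360; k=4: 432+0+9·6·3=594 → min 360.
Length 4: A_1..A_4: k=1: 0+1458+20·19·6=3738; k=2: 3420+432+20·9·6=4932; k=3: 4408+0+20·8·6=5368 → min 3738 | A_2..A_5: k=2: 0+360+19·9·3=873; k=3: 1368+144+19·8·3=1968; k=4: 1458+0+19·6·3=1800 → min 873.
Length 5: A_1..A_5: k=1: 0+873+20·19·3=2013; k=2: 3420+360+20·9·3=4320; k=3: 4408+144+20·8·3=5032; k=4: 3738+0+20·6·3=4098 → min 2013.
Optimal order: (A_1 · (A_2 · (A_3 · (A_4 · A_5)))) with cost 2013.

2013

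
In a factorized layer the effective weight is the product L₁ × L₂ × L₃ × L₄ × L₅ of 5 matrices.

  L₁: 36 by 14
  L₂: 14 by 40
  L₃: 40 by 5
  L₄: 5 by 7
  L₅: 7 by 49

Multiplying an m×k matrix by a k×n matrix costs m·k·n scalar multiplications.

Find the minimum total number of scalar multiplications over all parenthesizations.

15855

Adjacent pairs: L₁L₂ = 36·14·40 = 20160; L₂L₃ = 14·40·5 = 2800; L₃L₄ = 40·5·7 = 1400; L₄L₅ = 5·7·49 = 1715.
Length 3: L₁..L₃: k=1: 0+2800+36·14·5=5320; k=2: 20160+0+36·40·5=27360 → min 5320 | L₂..L₄: k=2: 0+1400+14·40·7=5320; k=3: 2800+0+14·5·7=3290 → min 3290 | L₃..L₅: k=3: 0+1715+40·5·49=11515; k=4: 1400+0+40·7·49=15120 → min 11515.
Length 4: L₁..L₄: k=1: 0+3290+36·14·7=6818; k=2: 20160+1400+36·40·7=31640; k=3: 5320+0+36·5·7=6580 → min 6580 | L₂..L₅: k=2: 0+11515+14·40·49=38955; k=3: 2800+1715+14·5·49=7945; k=4: 3290+0+14·7·49=8092 → min 7945.
Length 5: L₁..L₅: k=1: 0+7945+36·14·49=32641; k=2: 20160+11515+36·40·49=102235; k=3: 5320+1715+36·5·49=15855; k=4: 6580+0+36·7·49=18928 → min 15855.
Optimal order: ((L₁ × (L₂ × L₃)) × (L₄ × L₅)) with cost 15855.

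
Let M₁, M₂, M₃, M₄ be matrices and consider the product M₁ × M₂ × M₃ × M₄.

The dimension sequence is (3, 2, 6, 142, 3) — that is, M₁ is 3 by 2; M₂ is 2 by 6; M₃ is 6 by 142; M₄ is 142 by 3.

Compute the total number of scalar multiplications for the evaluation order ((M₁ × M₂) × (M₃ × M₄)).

(M₁ × M₂): 3×2 by 2×6 → 3×6, cost 3·2·6 = 36
(M₃ × M₄): 6×142 by 142×3 → 6×3, cost 6·142·3 = 2556
((M₁ × M₂) × (M₃ × M₄)): 3×6 by 6×3 → 3×3, cost 3·6·3 = 54; cumulative 2646
Total: 2646 scalar multiplications.

2646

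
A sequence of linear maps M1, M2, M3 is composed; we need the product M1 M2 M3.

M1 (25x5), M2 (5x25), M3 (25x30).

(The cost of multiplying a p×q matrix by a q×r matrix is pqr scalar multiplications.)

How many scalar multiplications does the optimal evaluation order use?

7500

Order (M1 (M2 M3)): (M2 M3): 5×25 by 25×30 → 5×30, cost 5·25·30 = 3750; (M1 (M2 M3)): 25×5 by 5×30 → 25×30, cost 25·5·30 = 3750; cumulative 7500. Total 7500.
Order ((M1 M2) M3): (M1 M2): 25×5 by 5×25 → 25×25, cost 25·5·25 = 3125; ((M1 M2) M3): 25×25 by 25×30 → 25×30, cost 25·25·30 = 18750; cumulative 21875. Total 21875.
Minimum: 7500.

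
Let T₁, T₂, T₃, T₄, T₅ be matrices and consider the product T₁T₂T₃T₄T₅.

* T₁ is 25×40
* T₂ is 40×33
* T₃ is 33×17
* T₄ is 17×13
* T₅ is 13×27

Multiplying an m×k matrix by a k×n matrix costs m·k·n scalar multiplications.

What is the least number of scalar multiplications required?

Adjacent pairs: T₁T₂ = 25·40·33 = 33000; T₂T₃ = 40·33·17 = 22440; T₃T₄ = 33·17·13 = 7293; T₄T₅ = 17·13·27 = 5967.
Length 3: T₁..T₃: k=1: 0+22440+25·40·17=39440; k=2: 33000+0+25·33·17=47025 → min 39440 | T₂..T₄: k=2: 0+7293+40·33·13=24453; k=3: 22440+0+40·17·13=31280 → min 24453 | T₃..T₅: k=3: 0+5967+33·17·27=21114; k=4: 7293+0+33·13·27=18876 → min 18876.
Length 4: T₁..T₄: k=1: 0+24453+25·40·13=37453; k=2: 33000+7293+25·33·13=51018; k=3: 39440+0+25·17·13=44965 → min 37453 | T₂..T₅: k=2: 0+18876+40·33·27=54516; k=3: 22440+5967+40·17·27=46767; k=4: 24453+0+40·13·27=38493 → min 38493.
Length 5: T₁..T₅: k=1: 0+38493+25·40·27=65493; k=2: 33000+18876+25·33·27=74151; k=3: 39440+5967+25·17·27=56882; k=4: 37453+0+25·13·27=46228 → min 46228.
Optimal order: ((T₁(T₂(T₃T₄)))T₅) with cost 46228.

46228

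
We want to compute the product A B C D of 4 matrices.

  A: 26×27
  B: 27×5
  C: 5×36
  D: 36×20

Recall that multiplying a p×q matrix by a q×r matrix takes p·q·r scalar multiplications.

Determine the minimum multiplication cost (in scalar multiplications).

Adjacent pairs: AB = 26·27·5 = 3510; BC = 27·5·36 = 4860; CD = 5·36·20 = 3600.
Length 3: A..C: k=1: 0+4860+26·27·36=30132; k=2: 3510+0+26·5·36=8190 → min 8190 | B..D: k=2: 0+3600+27·5·20=6300; k=3: 4860+0+27·36·20=24300 → min 6300.
Length 4: A..D: k=1: 0+6300+26·27·20=20340; k=2: 3510+3600+26·5·20=9710; k=3: 8190+0+26·36·20=26910 → min 9710.
Optimal order: ((A B) (C D)) with cost 9710.

9710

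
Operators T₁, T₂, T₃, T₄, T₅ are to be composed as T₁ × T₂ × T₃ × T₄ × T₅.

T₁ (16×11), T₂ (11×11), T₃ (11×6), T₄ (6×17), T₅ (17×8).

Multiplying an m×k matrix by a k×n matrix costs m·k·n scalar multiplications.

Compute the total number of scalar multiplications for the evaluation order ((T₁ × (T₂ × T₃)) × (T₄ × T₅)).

3366

(T₂ × T₃): 11×11 by 11×6 → 11×6, cost 11·11·6 = 726
(T₁ × (T₂ × T₃)): 16×11 by 11×6 → 16×6, cost 16·11·6 = 1056; cumulative 1782
(T₄ × T₅): 6×17 by 17×8 → 6×8, cost 6·17·8 = 816
((T₁ × (T₂ × T₃)) × (T₄ × T₅)): 16×6 by 6×8 → 16×8, cost 16·6·8 = 768; cumulative 3366
Total: 3366 scalar multiplications.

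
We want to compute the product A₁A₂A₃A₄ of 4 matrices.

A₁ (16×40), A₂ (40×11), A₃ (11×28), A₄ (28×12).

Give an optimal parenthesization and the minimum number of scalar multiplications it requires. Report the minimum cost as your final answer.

Adjacent pairs: A₁A₂ = 16·40·11 = 7040; A₂A₃ = 40·11·28 = 12320; A₃A₄ = 11·28·12 = 3696.
Length 3: A₁..A₃: k=1: 0+12320+16·40·28=30240; k=2: 7040+0+16·11·28=11968 → min 11968 | A₂..A₄: k=2: 0+3696+40·11·12=8976; k=3: 12320+0+40·28·12=25760 → min 8976.
Length 4: A₁..A₄: k=1: 0+8976+16·40·12=16656; k=2: 7040+3696+16·11·12=12848; k=3: 11968+0+16·28·12=17344 → min 12848.
Optimal parenthesization: ((A₁A₂)(A₃A₄)) with cost 12848.

12848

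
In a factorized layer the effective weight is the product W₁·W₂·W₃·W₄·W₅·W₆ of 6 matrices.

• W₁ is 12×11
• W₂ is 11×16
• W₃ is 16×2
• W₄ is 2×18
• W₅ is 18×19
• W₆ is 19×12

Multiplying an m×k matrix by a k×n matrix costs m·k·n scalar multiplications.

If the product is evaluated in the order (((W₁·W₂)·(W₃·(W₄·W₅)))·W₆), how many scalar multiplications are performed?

9788

(W₁·W₂): 12×11 by 11×16 → 12×16, cost 12·11·16 = 2112
(W₄·W₅): 2×18 by 18×19 → 2×19, cost 2·18·19 = 684
(W₃·(W₄·W₅)): 16×2 by 2×19 → 16×19, cost 16·2·19 = 608; cumulative 1292
((W₁·W₂)·(W₃·(W₄·W₅))): 12×16 by 16×19 → 12×19, cost 12·16·19 = 3648; cumulative 7052
(((W₁·W₂)·(W₃·(W₄·W₅)))·W₆): 12×19 by 19×12 → 12×12, cost 12·19·12 = 2736; cumulative 9788
Total: 9788 scalar multiplications.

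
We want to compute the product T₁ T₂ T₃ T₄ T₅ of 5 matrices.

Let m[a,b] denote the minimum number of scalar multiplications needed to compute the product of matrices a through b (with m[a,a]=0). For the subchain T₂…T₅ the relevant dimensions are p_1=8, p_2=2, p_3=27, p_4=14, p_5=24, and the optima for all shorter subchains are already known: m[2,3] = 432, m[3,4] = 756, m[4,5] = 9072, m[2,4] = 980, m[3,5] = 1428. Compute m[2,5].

m[2,5] = min over k∈[2,4] of m[2,k]+m[k+1,5]+p_{1}·p_k·p_{5}.
k=2: 0 + 1428 + 8·2·24 = 1812; k=3: 432 + 9072 + 8·27·24 = 14688; k=4: 980 + 0 + 8·14·24 = 3668.
Minimum: 1812 at k=2.

1812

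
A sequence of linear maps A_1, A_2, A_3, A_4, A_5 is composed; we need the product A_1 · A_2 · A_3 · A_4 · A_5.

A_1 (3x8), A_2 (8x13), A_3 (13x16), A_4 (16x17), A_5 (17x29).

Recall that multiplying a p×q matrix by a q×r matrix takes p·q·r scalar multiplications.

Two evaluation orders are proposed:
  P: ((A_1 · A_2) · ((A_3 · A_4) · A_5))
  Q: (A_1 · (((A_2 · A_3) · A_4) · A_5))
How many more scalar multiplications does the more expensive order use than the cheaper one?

Order P = ((A_1 · A_2) · ((A_3 · A_4) · A_5)): (A_1 · A_2): 3×8 by 8×13 → 3×13, cost 3·8·13 = 312; (A_3 · A_4): 13×16 by 16×17 → 13×17, cost 13·16·17 = 3536; ((A_3 · A_4) · A_5): 13×17 by 17×29 → 13×29, cost 13·17·29 = 6409; cumulative 9945; ((A_1 · A_2) · ((A_3 · A_4) · A_5)): 3×13 by 13×29 → 3×29, cost 3·13·29 = 1131; cumulative 11388. Total 11388.
Order Q = (A_1 · (((A_2 · A_3) · A_4) · A_5)): (A_2 · A_3): 8×13 by 13×16 → 8×16, cost 8·13·16 = 1664; ((A_2 · A_3) · A_4): 8×16 by 16×17 → 8×17, cost 8·16·17 = 2176; cumulative 3840; (((A_2 · A_3) · A_4) · A_5): 8×17 by 17×29 → 8×29, cost 8·17·29 = 3944; cumulative 7784; (A_1 · (((A_2 · A_3) · A_4) · A_5)): 3×8 by 8×29 → 3×29, cost 3·8·29 = 696; cumulative 8480. Total 8480.
Difference: |11388 − 8480| = 2908.

2908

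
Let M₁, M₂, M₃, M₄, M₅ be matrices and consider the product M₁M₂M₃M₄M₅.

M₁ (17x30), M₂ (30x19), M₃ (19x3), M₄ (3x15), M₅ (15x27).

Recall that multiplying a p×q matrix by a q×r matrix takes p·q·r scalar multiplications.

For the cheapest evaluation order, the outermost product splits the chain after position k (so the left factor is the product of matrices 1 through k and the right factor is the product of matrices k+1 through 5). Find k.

3

Adjacent pairs: M₁M₂ = 17·30·19 = 9690; M₂M₃ = 30·19·3 = 1710; M₃M₄ = 19·3·15 = 855; M₄M₅ = 3·15·27 = 1215.
Length 3: M₁..M₃: k=1: 0+1710+17·30·3=3240; k=2: 9690+0+17·19·3=10659 → min 3240 | M₂..M₄: k=2: 0+855+30·19·15=9405; k=3: 1710+0+30·3·15=3060 → min 3060 | M₃..M₅: k=3: 0+1215+19·3·27=2754; k=4: 855+0+19·15·27=8550 → min 2754.
Length 4: M₁..M₄: k=1: 0+3060+17·30·15=10710; k=2: 9690+855+17·19·15=15390; k=3: 3240+0+17·3·15=4005 → min 4005 | M₂..M₅: k=2: 0+2754+30·19·27=18144; k=3: 1710+1215+30·3·27=5355; k=4: 3060+0+30·15·27=15210 → min 5355.
Top-level splits: k=1: (M₁..M₁)·(M₂..M₅) → 0+5355+17·30·27 = 19125; k=2: (M₁..M₂)·(M₃..M₅) → 9690+2754+17·19·27 = 21165; k=3: (M₁..M₃)·(M₄..M₅) → 3240+1215+17·3·27 = 5832; k=4: (M₁..M₄)·(M₅..M₅) → 4005+0+17·15·27 = 10890.
Best split is after M₃, i.e. k = 3.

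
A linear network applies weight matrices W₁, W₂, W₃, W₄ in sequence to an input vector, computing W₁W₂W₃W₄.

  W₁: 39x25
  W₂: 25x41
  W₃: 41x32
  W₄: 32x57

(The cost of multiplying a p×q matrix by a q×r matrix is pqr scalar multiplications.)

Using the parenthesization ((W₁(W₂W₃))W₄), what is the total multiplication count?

135136

(W₂W₃): 25×41 by 41×32 → 25×32, cost 25·41·32 = 32800
(W₁(W₂W₃)): 39×25 by 25×32 → 39×32, cost 39·25·32 = 31200; cumulative 64000
((W₁(W₂W₃))W₄): 39×32 by 32×57 → 39×57, cost 39·32·57 = 71136; cumulative 135136
Total: 135136 scalar multiplications.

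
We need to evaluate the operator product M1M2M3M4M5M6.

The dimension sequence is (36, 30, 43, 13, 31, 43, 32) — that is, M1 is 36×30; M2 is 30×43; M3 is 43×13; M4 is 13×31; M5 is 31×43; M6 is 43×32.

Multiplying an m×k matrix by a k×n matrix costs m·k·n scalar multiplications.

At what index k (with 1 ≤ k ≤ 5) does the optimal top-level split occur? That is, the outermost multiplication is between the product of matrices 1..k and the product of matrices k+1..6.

3

Adjacent pairs: M1M2 = 36·30·43 = 46440; M2M3 = 30·43·13 = 16770; M3M4 = 43·13·31 = 17329; M4M5 = 13·31·43 = 17329; M5M6 = 31·43·32 = 42656.
Length 3: M1..M3: k=1: 0+16770+36·30·13=30810; k=2: 46440+0+36·43·13=66564 → min 30810 | M2..M4: k=2: 0+17329+30·43·31=57319; k=3: 16770+0+30·13·31=28860 → min 28860 | M3..M5: k=3: 0+17329+43·13·43=41366; k=4: 17329+0+43·31·43=74648 → min 41366 | M4..M6: k=4: 0+42656+13·31·32=55552; k=5: 17329+0+13·43·32=35217 → min 35217.
Length 4: M1..M4: k=1: 0+28860+36·30·31=62340; k=2: 46440+17329+36·43·31=111757; k=3: 30810+0+36·13·31=45318 → min 45318 | M2..M5: k=2: 0+41366+30·43·43=96836; k=3: 16770+17329+30·13·43=50869; k=4: 28860+0+30·31·43=68850 → min 50869 | M3..M6: k=3: 0+35217+43·13·32=53105; k=4: 17329+42656+43·31·32=102641; k=5: 41366+0+43·43·32=100534 → min 53105.
Length 5: M1..M5: k=1: 0+50869+36·30·43=97309; k=2: 46440+41366+36·43·43=154370; k=3: 30810+17329+36·13·43=68263; k=4: 45318+0+36·31·43=93306 → min 68263 | M2..M6: k=2: 0+53105+30·43·32=94385; k=3: 16770+35217+30·13·32=64467; k=4: 28860+42656+30·31·32=101276; k=5: 50869+0+30·43·32=92149 → min 64467.
Top-level splits: k=1: (M1..M1)·(M2..M6) → 0+64467+36·30·32 = 99027; k=2: (M1..M2)·(M3..M6) → 46440+53105+36·43·32 = 149081; k=3: (M1..M3)·(M4..M6) → 30810+35217+36·13·32 = 81003; k=4: (M1..M4)·(M5..M6) → 45318+42656+36·31·32 = 123686; k=5: (M1..M5)·(M6..M6) → 68263+0+36·43·32 = 117799.
Best split is after M3, i.e. k = 3.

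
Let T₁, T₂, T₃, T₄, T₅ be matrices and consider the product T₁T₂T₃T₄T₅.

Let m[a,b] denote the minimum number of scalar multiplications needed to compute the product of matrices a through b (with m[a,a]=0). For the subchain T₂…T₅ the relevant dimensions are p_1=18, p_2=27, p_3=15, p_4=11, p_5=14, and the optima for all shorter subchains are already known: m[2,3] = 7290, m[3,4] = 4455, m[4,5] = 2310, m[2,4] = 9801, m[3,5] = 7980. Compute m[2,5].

m[2,5] = min over k∈[2,4] of m[2,k]+m[k+1,5]+p_{1}·p_k·p_{5}.
k=2: 0 + 7980 + 18·27·14 = 14784; k=3: 7290 + 2310 + 18·15·14 = 13380; k=4: 9801 + 0 + 18·11·14 = 12573.
Minimum: 12573 at k=4.

12573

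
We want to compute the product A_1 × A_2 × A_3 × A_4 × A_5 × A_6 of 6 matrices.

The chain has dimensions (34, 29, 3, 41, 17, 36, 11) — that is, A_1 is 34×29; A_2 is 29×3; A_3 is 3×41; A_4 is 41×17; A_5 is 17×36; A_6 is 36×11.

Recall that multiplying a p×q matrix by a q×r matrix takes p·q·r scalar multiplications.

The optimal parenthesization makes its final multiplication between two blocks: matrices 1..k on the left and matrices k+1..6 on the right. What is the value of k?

2

Adjacent pairs: A_1A_2 = 34·29·3 = 2958; A_2A_3 = 29·3·41 = 3567; A_3A_4 = 3·41·17 = 2091; A_4A_5 = 41·17·36 = 25092; A_5A_6 = 17·36·11 = 6732.
Length 3: A_1..A_3: k=1: 0+3567+34·29·41=43993; k=2: 2958+0+34·3·41=7140 → min 7140 | A_2..A_4: k=2: 0+2091+29·3·17=3570; k=3: 3567+0+29·41·17=23780 → min 3570 | A_3..A_5: k=3: 0+25092+3·41·36=29520; k=4: 2091+0+3·17·36=3927 → min 3927 | A_4..A_6: k=4: 0+6732+41·17·11=14399; k=5: 25092+0+41·36·11=41328 → min 14399.
Length 4: A_1..A_4: k=1: 0+3570+34·29·17=20332; k=2: 2958+2091+34·3·17=6783; k=3: 7140+0+34·41·17=30838 → min 6783 | A_2..A_5: k=2: 0+3927+29·3·36=7059; k=3: 3567+25092+29·41·36=71463; k=4: 3570+0+29·17·36=21318 → min 7059 | A_3..A_6: k=3: 0+14399+3·41·11=15752; k=4: 2091+6732+3·17·11=9384; k=5: 3927+0+3·36·11=5115 → min 5115.
Length 5: A_1..A_5: k=1: 0+7059+34·29·36=42555; k=2: 2958+3927+34·3·36=10557; k=3: 7140+25092+34·41·36=82416; k=4: 6783+0+34·17·36=27591 → min 10557 | A_2..A_6: k=2: 0+5115+29·3·11=6072; k=3: 3567+14399+29·41·11=31045; k=4: 3570+6732+29·17·11=15725; k=5: 7059+0+29·36·11=18543 → min 6072.
Top-level splits: k=1: (A_1..A_1)·(A_2..A_6) → 0+6072+34·29·11 = 16918; k=2: (A_1..A_2)·(A_3..A_6) → 2958+5115+34·3·11 = 9195; k=3: (A_1..A_3)·(A_4..A_6) → 7140+14399+34·41·11 = 36873; k=4: (A_1..A_4)·(A_5..A_6) → 6783+6732+34·17·11 = 19873; k=5: (A_1..A_5)·(A_6..A_6) → 10557+0+34·36·11 = 24021.
Best split is after A_2, i.e. k = 2.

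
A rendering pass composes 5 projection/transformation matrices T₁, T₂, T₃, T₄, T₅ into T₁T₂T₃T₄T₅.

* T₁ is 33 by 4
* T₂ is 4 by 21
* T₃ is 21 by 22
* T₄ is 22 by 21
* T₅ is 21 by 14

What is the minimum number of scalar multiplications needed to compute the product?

6720

Adjacent pairs: T₁T₂ = 33·4·21 = 2772; T₂T₃ = 4·21·22 = 1848; T₃T₄ = 21·22·21 = 9702; T₄T₅ = 22·21·14 = 6468.
Length 3: T₁..T₃: k=1: 0+1848+33·4·22=4752; k=2: 2772+0+33·21·22=18018 → min 4752 | T₂..T₄: k=2: 0+9702+4·21·21=11466; k=3: 1848+0+4·22·21=3696 → min 3696 | T₃..T₅: k=3: 0+6468+21·22·14=12936; k=4: 9702+0+21·21·14=15876 → min 12936.
Length 4: T₁..T₄: k=1: 0+3696+33·4·21=6468; k=2: 2772+9702+33·21·21=27027; k=3: 4752+0+33·22·21=19998 → min 6468 | T₂..T₅: k=2: 0+12936+4·21·14=14112; k=3: 1848+6468+4·22·14=9548; k=4: 3696+0+4·21·14=4872 → min 4872.
Length 5: T₁..T₅: k=1: 0+4872+33·4·14=6720; k=2: 2772+12936+33·21·14=25410; k=3: 4752+6468+33·22·14=21384; k=4: 6468+0+33·21·14=16170 → min 6720.
Optimal order: (T₁(((T₂T₃)T₄)T₅)) with cost 6720.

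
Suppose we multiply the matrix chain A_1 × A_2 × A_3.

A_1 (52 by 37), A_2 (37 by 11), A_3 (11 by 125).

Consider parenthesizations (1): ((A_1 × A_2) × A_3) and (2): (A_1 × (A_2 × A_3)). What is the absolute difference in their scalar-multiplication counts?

Order (1) = ((A_1 × A_2) × A_3): (A_1 × A_2): 52×37 by 37×11 → 52×11, cost 52·37·11 = 21164; ((A_1 × A_2) × A_3): 52×11 by 11×125 → 52×125, cost 52·11·125 = 71500; cumulative 92664. Total 92664.
Order (2) = (A_1 × (A_2 × A_3)): (A_2 × A_3): 37×11 by 11×125 → 37×125, cost 37·11·125 = 50875; (A_1 × (A_2 × A_3)): 52×37 by 37×125 → 52×125, cost 52·37·125 = 240500; cumulative 291375. Total 291375.
Difference: |92664 − 291375| = 198711.

198711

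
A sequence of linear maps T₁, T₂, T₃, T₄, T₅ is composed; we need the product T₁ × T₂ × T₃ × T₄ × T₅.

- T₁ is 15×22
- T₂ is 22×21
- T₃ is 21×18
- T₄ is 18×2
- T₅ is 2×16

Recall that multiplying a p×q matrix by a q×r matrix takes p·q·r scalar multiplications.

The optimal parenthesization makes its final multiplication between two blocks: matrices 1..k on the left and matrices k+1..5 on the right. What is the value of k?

Adjacent pairs: T₁T₂ = 15·22·21 = 6930; T₂T₃ = 22·21·18 = 8316; T₃T₄ = 21·18·2 = 756; T₄T₅ = 18·2·16 = 576.
Length 3: T₁..T₃: k=1: 0+8316+15·22·18=14256; k=2: 6930+0+15·21·18=12600 → min 12600 | T₂..T₄: k=2: 0+756+22·21·2=1680; k=3: 8316+0+22·18·2=9108 → min 1680 | T₃..T₅: k=3: 0+576+21·18·16=6624; k=4: 756+0+21·2·16=1428 → min 1428.
Length 4: T₁..T₄: k=1: 0+1680+15·22·2=2340; k=2: 6930+756+15·21·2=8316; k=3: 12600+0+15·18·2=13140 → min 2340 | T₂..T₅: k=2: 0+1428+22·21·16=8820; k=3: 8316+576+22·18·16=15228; k=4: 1680+0+22·2·16=2384 → min 2384.
Top-level splits: k=1: (T₁..T₁)·(T₂..T₅) → 0+2384+15·22·16 = 7664; k=2: (T₁..T₂)·(T₃..T₅) → 6930+1428+15·21·16 = 13398; k=3: (T₁..T₃)·(T₄..T₅) → 12600+576+15·18·16 = 17496; k=4: (T₁..T₄)·(T₅..T₅) → 2340+0+15·2·16 = 2820.
Best split is after T₄, i.e. k = 4.

4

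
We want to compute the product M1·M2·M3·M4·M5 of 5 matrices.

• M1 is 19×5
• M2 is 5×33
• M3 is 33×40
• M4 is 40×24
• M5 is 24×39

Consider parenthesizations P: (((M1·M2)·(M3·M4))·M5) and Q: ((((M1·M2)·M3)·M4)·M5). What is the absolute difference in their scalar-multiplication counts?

3408

Order P = (((M1·M2)·(M3·M4))·M5): (M1·M2): 19×5 by 5×33 → 19×33, cost 19·5·33 = 3135; (M3·M4): 33×40 by 40×24 → 33×24, cost 33·40·24 = 31680; ((M1·M2)·(M3·M4)): 19×33 by 33×24 → 19×24, cost 19·33·24 = 15048; cumulative 49863; (((M1·M2)·(M3·M4))·M5): 19×24 by 24×39 → 19×39, cost 19·24·39 = 17784; cumulative 67647. Total 67647.
Order Q = ((((M1·M2)·M3)·M4)·M5): (M1·M2): 19×5 by 5×33 → 19×33, cost 19·5·33 = 3135; ((M1·M2)·M3): 19×33 by 33×40 → 19×40, cost 19·33·40 = 25080; cumulative 28215; (((M1·M2)·M3)·M4): 19×40 by 40×24 → 19×24, cost 19·40·24 = 18240; cumulative 46455; ((((M1·M2)·M3)·M4)·M5): 19×24 by 24×39 → 19×39, cost 19·24·39 = 17784; cumulative 64239. Total 64239.
Difference: |67647 − 64239| = 3408.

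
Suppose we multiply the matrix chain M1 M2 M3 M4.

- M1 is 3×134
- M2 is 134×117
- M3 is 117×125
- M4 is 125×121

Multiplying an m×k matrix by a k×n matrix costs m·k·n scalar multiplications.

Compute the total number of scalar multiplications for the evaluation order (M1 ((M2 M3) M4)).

4035142

(M2 M3): 134×117 by 117×125 → 134×125, cost 134·117·125 = 1959750
((M2 M3) M4): 134×125 by 125×121 → 134×121, cost 134·125·121 = 2026750; cumulative 3986500
(M1 ((M2 M3) M4)): 3×134 by 134×121 → 3×121, cost 3·134·121 = 48642; cumulative 4035142
Total: 4035142 scalar multiplications.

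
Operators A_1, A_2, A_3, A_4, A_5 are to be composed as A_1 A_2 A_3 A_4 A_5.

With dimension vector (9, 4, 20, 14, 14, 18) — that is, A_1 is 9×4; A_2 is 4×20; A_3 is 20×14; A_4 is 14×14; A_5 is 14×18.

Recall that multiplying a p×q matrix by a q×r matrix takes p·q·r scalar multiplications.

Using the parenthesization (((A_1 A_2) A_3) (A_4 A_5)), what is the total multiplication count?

9036

(A_1 A_2): 9×4 by 4×20 → 9×20, cost 9·4·20 = 720
((A_1 A_2) A_3): 9×20 by 20×14 → 9×14, cost 9·20·14 = 2520; cumulative 3240
(A_4 A_5): 14×14 by 14×18 → 14×18, cost 14·14·18 = 3528
(((A_1 A_2) A_3) (A_4 A_5)): 9×14 by 14×18 → 9×18, cost 9·14·18 = 2268; cumulative 9036
Total: 9036 scalar multiplications.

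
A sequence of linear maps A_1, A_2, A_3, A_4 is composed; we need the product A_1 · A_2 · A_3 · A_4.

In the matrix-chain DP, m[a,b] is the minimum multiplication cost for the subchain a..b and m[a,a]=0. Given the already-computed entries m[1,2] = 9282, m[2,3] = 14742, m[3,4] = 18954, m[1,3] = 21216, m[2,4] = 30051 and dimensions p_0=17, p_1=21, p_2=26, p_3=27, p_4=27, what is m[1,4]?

33609

m[1,4] = min over k∈[1,3] of m[1,k]+m[k+1,4]+p_{0}·p_k·p_{4}.
k=1: 0 + 30051 + 17·21·27 = 39690; k=2: 9282 + 18954 + 17·26·27 = 40170; k=3: 21216 + 0 + 17·27·27 = 33609.
Minimum: 33609 at k=3.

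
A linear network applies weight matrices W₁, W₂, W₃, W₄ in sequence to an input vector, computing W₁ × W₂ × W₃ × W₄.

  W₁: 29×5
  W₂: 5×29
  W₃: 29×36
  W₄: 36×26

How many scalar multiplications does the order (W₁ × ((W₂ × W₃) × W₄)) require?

13670

(W₂ × W₃): 5×29 by 29×36 → 5×36, cost 5·29·36 = 5220
((W₂ × W₃) × W₄): 5×36 by 36×26 → 5×26, cost 5·36·26 = 4680; cumulative 9900
(W₁ × ((W₂ × W₃) × W₄)): 29×5 by 5×26 → 29×26, cost 29·5·26 = 3770; cumulative 13670
Total: 13670 scalar multiplications.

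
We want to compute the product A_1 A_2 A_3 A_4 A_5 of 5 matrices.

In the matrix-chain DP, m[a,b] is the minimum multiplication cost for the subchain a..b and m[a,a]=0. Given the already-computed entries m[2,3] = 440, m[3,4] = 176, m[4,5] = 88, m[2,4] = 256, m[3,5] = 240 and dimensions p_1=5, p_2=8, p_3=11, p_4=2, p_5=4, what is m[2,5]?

296

m[2,5] = min over k∈[2,4] of m[2,k]+m[k+1,5]+p_{1}·p_k·p_{5}.
k=2: 0 + 240 + 5·8·4 = 400; k=3: 440 + 88 + 5·11·4 = 748; k=4: 256 + 0 + 5·2·4 = 296.
Minimum: 296 at k=4.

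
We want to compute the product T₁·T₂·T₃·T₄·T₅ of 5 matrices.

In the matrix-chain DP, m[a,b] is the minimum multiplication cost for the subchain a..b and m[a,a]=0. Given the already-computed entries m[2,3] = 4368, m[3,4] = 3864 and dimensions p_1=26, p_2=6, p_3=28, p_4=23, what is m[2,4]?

m[2,4] = min over k∈[2,3] of m[2,k]+m[k+1,4]+p_{1}·p_k·p_{4}.
k=2: 0 + 3864 + 26·6·23 = 7452; k=3: 4368 + 0 + 26·28·23 = 21112.
Minimum: 7452 at k=2.

7452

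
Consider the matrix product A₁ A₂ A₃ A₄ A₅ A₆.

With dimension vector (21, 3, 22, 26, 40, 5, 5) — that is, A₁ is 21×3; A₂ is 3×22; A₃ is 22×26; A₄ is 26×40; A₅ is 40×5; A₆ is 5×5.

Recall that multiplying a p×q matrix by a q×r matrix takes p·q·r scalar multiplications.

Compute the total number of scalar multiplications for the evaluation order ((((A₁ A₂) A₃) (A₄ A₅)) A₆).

21853

(A₁ A₂): 21×3 by 3×22 → 21×22, cost 21·3·22 = 1386
((A₁ A₂) A₃): 21×22 by 22×26 → 21×26, cost 21·22·26 = 12012; cumulative 13398
(A₄ A₅): 26×40 by 40×5 → 26×5, cost 26·40·5 = 5200
(((A₁ A₂) A₃) (A₄ A₅)): 21×26 by 26×5 → 21×5, cost 21·26·5 = 2730; cumulative 21328
((((A₁ A₂) A₃) (A₄ A₅)) A₆): 21×5 by 5×5 → 21×5, cost 21·5·5 = 525; cumulative 21853
Total: 21853 scalar multiplications.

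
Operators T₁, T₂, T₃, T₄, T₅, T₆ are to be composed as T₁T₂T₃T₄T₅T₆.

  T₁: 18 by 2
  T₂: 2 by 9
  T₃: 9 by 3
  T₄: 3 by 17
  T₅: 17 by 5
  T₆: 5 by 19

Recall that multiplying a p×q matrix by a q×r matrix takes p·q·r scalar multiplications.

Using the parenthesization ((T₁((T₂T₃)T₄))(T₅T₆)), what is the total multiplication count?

(T₂T₃): 2×9 by 9×3 → 2×3, cost 2·9·3 = 54
((T₂T₃)T₄): 2×3 by 3×17 → 2×17, cost 2·3·17 = 102; cumulative 156
(T₁((T₂T₃)T₄)): 18×2 by 2×17 → 18×17, cost 18·2·17 = 612; cumulative 768
(T₅T₆): 17×5 by 5×19 → 17×19, cost 17·5·19 = 1615
((T₁((T₂T₃)T₄))(T₅T₆)): 18×17 by 17×19 → 18×19, cost 18·17·19 = 5814; cumulative 8197
Total: 8197 scalar multiplications.

8197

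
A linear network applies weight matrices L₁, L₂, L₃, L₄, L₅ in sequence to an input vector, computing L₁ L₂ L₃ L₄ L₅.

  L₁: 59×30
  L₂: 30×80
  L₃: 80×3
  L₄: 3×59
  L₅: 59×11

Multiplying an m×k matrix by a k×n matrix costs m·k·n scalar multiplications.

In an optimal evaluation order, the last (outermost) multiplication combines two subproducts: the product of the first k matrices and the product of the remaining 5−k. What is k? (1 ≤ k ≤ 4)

Adjacent pairs: L₁L₂ = 59·30·80 = 141600; L₂L₃ = 30·80·3 = 7200; L₃L₄ = 80·3·59 = 14160; L₄L₅ = 3·59·11 = 1947.
Length 3: L₁..L₃: k=1: 0+7200+59·30·3=12510; k=2: 141600+0+59·80·3=155760 → min 12510 | L₂..L₄: k=2: 0+14160+30·80·59=155760; k=3: 7200+0+30·3·59=12510 → min 12510 | L₃..L₅: k=3: 0+1947+80·3·11=4587; k=4: 14160+0+80·59·11=66080 → min 4587.
Length 4: L₁..L₄: k=1: 0+12510+59·30·59=116940; k=2: 141600+14160+59·80·59=434240; k=3: 12510+0+59·3·59=22953 → min 22953 | L₂..L₅: k=2: 0+4587+30·80·11=30987; k=3: 7200+1947+30·3·11=10137; k=4: 12510+0+30·59·11=31980 → min 10137.
Top-level splits: k=1: (L₁..L₁)·(L₂..L₅) → 0+10137+59·30·11 = 29607; k=2: (L₁..L₂)·(L₃..L₅) → 141600+4587+59·80·11 = 198107; k=3: (L₁..L₃)·(L₄..L₅) → 12510+1947+59·3·11 = 16404; k=4: (L₁..L₄)·(L₅..L₅) → 22953+0+59·59·11 = 61244.
Best split is after L₃, i.e. k = 3.

3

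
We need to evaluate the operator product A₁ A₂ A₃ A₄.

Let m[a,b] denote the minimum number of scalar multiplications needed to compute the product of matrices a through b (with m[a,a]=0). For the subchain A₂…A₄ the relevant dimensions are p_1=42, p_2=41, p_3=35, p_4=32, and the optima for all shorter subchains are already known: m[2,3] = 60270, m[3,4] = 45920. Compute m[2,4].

m[2,4] = min over k∈[2,3] of m[2,k]+m[k+1,4]+p_{1}·p_k·p_{4}.
k=2: 0 + 45920 + 42·41·32 = 101024; k=3: 60270 + 0 + 42·35·32 = 107310.
Minimum: 101024 at k=2.

101024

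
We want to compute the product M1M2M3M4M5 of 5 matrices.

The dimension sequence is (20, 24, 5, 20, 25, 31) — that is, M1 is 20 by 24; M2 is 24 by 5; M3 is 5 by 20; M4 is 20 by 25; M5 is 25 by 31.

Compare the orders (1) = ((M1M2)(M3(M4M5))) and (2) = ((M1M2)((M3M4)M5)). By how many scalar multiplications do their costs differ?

Order (1) = ((M1M2)(M3(M4M5))): (M1M2): 20×24 by 24×5 → 20×5, cost 20·24·5 = 2400; (M4M5): 20×25 by 25×31 → 20×31, cost 20·25·31 = 15500; (M3(M4M5)): 5×20 by 20×31 → 5×31, cost 5·20·31 = 3100; cumulative 18600; ((M1M2)(M3(M4M5))): 20×5 by 5×31 → 20×31, cost 20·5·31 = 3100; cumulative 24100. Total 24100.
Order (2) = ((M1M2)((M3M4)M5)): (M1M2): 20×24 by 24×5 → 20×5, cost 20·24·5 = 2400; (M3M4): 5×20 by 20×25 → 5×25, cost 5·20·25 = 2500; ((M3M4)M5): 5×25 by 25×31 → 5×31, cost 5·25·31 = 3875; cumulative 6375; ((M1M2)((M3M4)M5)): 20×5 by 5×31 → 20×31, cost 20·5·31 = 3100; cumulative 11875. Total 11875.
Difference: |24100 − 11875| = 12225.

12225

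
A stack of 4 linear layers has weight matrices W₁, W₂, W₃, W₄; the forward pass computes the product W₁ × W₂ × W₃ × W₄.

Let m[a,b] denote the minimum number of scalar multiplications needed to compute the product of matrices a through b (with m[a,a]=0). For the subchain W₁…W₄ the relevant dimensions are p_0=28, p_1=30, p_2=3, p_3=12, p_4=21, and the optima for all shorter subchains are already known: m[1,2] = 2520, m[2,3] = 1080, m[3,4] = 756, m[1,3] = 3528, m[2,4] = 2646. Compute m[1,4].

m[1,4] = min over k∈[1,3] of m[1,k]+m[k+1,4]+p_{0}·p_k·p_{4}.
k=1: 0 + 2646 + 28·30·21 = 20286; k=2: 2520 + 756 + 28·3·21 = 5040; k=3: 3528 + 0 + 28·12·21 = 10584.
Minimum: 5040 at k=2.

5040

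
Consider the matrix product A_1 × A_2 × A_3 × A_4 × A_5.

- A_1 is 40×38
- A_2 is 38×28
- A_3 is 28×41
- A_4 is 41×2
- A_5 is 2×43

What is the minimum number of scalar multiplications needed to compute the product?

10904

Adjacent pairs: A_1A_2 = 40·38·28 = 42560; A_2A_3 = 38·28·41 = 43624; A_3A_4 = 28·41·2 = 2296; A_4A_5 = 41·2·43 = 3526.
Length 3: A_1..A_3: k=1: 0+43624+40·38·41=105944; k=2: 42560+0+40·28·41=88480 → min 88480 | A_2..A_4: k=2: 0+2296+38·28·2=4424; k=3: 43624+0+38·41·2=46740 → min 4424 | A_3..A_5: k=3: 0+3526+28·41·43=52890; k=4: 2296+0+28·2·43=4704 → min 4704.
Length 4: A_1..A_4: k=1: 0+4424+40·38·2=7464; k=2: 42560+2296+40·28·2=47096; k=3: 88480+0+40·41·2=91760 → min 7464 | A_2..A_5: k=2: 0+4704+38·28·43=50456; k=3: 43624+3526+38·41·43=114144; k=4: 4424+0+38·2·43=7692 → min 7692.
Length 5: A_1..A_5: k=1: 0+7692+40·38·43=73052; k=2: 42560+4704+40·28·43=95424; k=3: 88480+3526+40·41·43=162526; k=4: 7464+0+40·2·43=10904 → min 10904.
Optimal order: ((A_1 × (A_2 × (A_3 × A_4))) × A_5) with cost 10904.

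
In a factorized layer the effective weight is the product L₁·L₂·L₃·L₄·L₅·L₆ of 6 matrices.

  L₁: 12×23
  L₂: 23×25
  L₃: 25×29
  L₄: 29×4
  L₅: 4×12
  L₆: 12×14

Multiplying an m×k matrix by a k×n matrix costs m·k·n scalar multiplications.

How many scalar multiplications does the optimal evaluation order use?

7648

Adjacent pairs: L₁L₂ = 12·23·25 = 6900; L₂L₃ = 23·25·29 = 16675; L₃L₄ = 25·29·4 = 2900; L₄L₅ = 29·4·12 = 1392; L₅L₆ = 4·12·14 = 672.
Length 3: L₁..L₃: k=1: 0+16675+12·23·29=24679; k=2: 6900+0+12·25·29=15600 → min 15600 | L₂..L₄: k=2: 0+2900+23·25·4=5200; k=3: 16675+0+23·29·4=19343 → min 5200 | L₃..L₅: k=3: 0+1392+25·29·12=10092; k=4: 2900+0+25·4·12=4100 → min 4100 | L₄..L₆: k=4: 0+672+29·4·14=2296; k=5: 1392+0+29·12·14=6264 → min 2296.
Length 4: L₁..L₄: k=1: 0+5200+12·23·4=6304; k=2: 6900+2900+12·25·4=11000; k=3: 15600+0+12·29·4=16992 → min 6304 | L₂..L₅: k=2: 0+4100+23·25·12=11000; k=3: 16675+1392+23·29·12=26071; k=4: 5200+0+23·4·12=6304 → min 6304 | L₃..L₆: k=3: 0+2296+25·29·14=12446; k=4: 2900+672+25·4·14=4972; k=5: 4100+0+25·12·14=8300 → min 4972.
Length 5: L₁..L₅: k=1: 0+6304+12·23·12=9616; k=2: 6900+4100+12·25·12=14600; k=3: 15600+1392+12·29·12=21168; k=4: 6304+0+12·4·12=6880 → min 6880 | L₂..L₆: k=2: 0+4972+23·25·14=13022; k=3: 16675+2296+23·29·14=28309; k=4: 5200+672+23·4·14=7160; k=5: 6304+0+23·12·14=10168 → min 7160.
Length 6: L₁..L₆: k=1: 0+7160+12·23·14=11024; k=2: 6900+4972+12·25·14=16072; k=3: 15600+2296+12·29·14=22768; k=4: 6304+672+12·4·14=7648; k=5: 6880+0+12·12·14=8896 → min 7648.
Optimal order: ((L₁·(L₂·(L₃·L₄)))·(L₅·L₆)) with cost 7648.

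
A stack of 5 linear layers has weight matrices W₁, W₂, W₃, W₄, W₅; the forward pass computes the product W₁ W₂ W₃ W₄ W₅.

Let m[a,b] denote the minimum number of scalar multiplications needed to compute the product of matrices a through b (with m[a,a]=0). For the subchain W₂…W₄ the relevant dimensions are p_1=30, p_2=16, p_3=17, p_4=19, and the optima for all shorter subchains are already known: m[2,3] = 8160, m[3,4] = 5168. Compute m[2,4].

m[2,4] = min over k∈[2,3] of m[2,k]+m[k+1,4]+p_{1}·p_k·p_{4}.
k=2: 0 + 5168 + 30·16·19 = 14288; k=3: 8160 + 0 + 30·17·19 = 17850.
Minimum: 14288 at k=2.

14288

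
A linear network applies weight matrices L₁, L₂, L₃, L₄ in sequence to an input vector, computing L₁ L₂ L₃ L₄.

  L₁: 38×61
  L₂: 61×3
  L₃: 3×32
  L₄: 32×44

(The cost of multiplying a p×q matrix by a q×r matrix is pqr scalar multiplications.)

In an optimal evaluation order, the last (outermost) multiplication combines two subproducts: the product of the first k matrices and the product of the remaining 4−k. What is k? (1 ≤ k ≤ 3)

Adjacent pairs: L₁L₂ = 38·61·3 = 6954; L₂L₃ = 61·3·32 = 5856; L₃L₄ = 3·32·44 = 4224.
Length 3: L₁..L₃: k=1: 0+5856+38·61·32=80032; k=2: 6954+0+38·3·32=10602 → min 10602 | L₂..L₄: k=2: 0+4224+61·3·44=12276; k=3: 5856+0+61·32·44=91744 → min 12276.
Top-level splits: k=1: (L₁..L₁)·(L₂..L₄) → 0+12276+38·61·44 = 114268; k=2: (L₁..L₂)·(L₃..L₄) → 6954+4224+38·3·44 = 16194; k=3: (L₁..L₃)·(L₄..L₄) → 10602+0+38·32·44 = 64106.
Best split is after L₂, i.e. k = 2.

2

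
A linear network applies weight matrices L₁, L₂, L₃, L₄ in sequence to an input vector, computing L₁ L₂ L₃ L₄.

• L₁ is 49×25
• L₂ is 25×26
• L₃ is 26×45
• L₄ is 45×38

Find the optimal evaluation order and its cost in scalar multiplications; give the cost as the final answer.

115710

Adjacent pairs: L₁L₂ = 49·25·26 = 31850; L₂L₃ = 25·26·45 = 29250; L₃L₄ = 26·45·38 = 44460.
Length 3: L₁..L₃: k=1: 0+29250+49·25·45=84375; k=2: 31850+0+49·26·45=89180 → min 84375 | L₂..L₄: k=2: 0+44460+25·26·38=69160; k=3: 29250+0+25·45·38=72000 → min 69160.
Length 4: L₁..L₄: k=1: 0+69160+49·25·38=115710; k=2: 31850+44460+49·26·38=124722; k=3: 84375+0+49·45·38=168165 → min 115710.
Optimal parenthesization: (L₁ (L₂ (L₃ L₄))) with cost 115710.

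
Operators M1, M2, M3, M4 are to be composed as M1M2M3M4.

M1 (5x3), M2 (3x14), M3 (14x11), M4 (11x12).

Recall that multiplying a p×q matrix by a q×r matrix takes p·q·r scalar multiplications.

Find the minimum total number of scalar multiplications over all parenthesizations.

Adjacent pairs: M1M2 = 5·3·14 = 210; M2M3 = 3·14·11 = 462; M3M4 = 14·11·12 = 1848.
Length 3: M1..M3: k=1: 0+462+5·3·11=627; k=2: 210+0+5·14·11=980 → min 627 | M2..M4: k=2: 0+1848+3·14·12=2352; k=3: 462+0+3·11·12=858 → min 858.
Length 4: M1..M4: k=1: 0+858+5·3·12=1038; k=2: 210+1848+5·14·12=2898; k=3: 627+0+5·11·12=1287 → min 1038.
Optimal order: (M1((M2M3)M4)) with cost 1038.

1038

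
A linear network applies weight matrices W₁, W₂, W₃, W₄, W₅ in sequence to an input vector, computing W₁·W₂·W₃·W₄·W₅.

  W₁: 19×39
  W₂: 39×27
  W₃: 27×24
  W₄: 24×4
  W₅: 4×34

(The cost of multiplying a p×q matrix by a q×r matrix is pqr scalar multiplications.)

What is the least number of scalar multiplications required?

12352

Adjacent pairs: W₁W₂ = 19·39·27 = 20007; W₂W₃ = 39·27·24 = 25272; W₃W₄ = 27·24·4 = 2592; W₄W₅ = 24·4·34 = 3264.
Length 3: W₁..W₃: k=1: 0+25272+19·39·24=43056; k=2: 20007+0+19·27·24=32319 → min 32319 | W₂..W₄: k=2: 0+2592+39·27·4=6804; k=3: 25272+0+39·24·4=29016 → min 6804 | W₃..W₅: k=3: 0+3264+27·24·34=25296; k=4: 2592+0+27·4·34=6264 → min 6264.
Length 4: W₁..W₄: k=1: 0+6804+19·39·4=9768; k=2: 20007+2592+19·27·4=24651; k=3: 32319+0+19·24·4=34143 → min 9768 | W₂..W₅: k=2: 0+6264+39·27·34=42066; k=3: 25272+3264+39·24·34=60360; k=4: 6804+0+39·4·34=12108 → min 12108.
Length 5: W₁..W₅: k=1: 0+12108+19·39·34=37302; k=2: 20007+6264+19·27·34=43713; k=3: 32319+3264+19·24·34=51087; k=4: 9768+0+19·4·34=12352 → min 12352.
Optimal order: ((W₁·(W₂·(W₃·W₄)))·W₅) with cost 12352.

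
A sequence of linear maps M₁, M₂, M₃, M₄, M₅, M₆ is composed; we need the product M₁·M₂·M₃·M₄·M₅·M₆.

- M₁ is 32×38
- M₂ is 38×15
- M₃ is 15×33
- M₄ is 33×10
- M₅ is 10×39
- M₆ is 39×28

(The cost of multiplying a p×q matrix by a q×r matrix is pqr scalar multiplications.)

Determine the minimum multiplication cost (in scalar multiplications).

Adjacent pairs: M₁M₂ = 32·38·15 = 18240; M₂M₃ = 38·15·33 = 18810; M₃M₄ = 15·33·10 = 4950; M₄M₅ = 33·10·39 = 12870; M₅M₆ = 10·39·28 = 10920.
Length 3: M₁..M₃: k=1: 0+18810+32·38·33=58938; k=2: 18240+0+32·15·33=34080 → min 34080 | M₂..M₄: k=2: 0+4950+38·15·10=10650; k=3: 18810+0+38·33·10=31350 → min 10650 | M₃..M₅: k=3: 0+12870+15·33·39=32175; k=4: 4950+0+15·10·39=10800 → min 10800 | M₄..M₆: k=4: 0+10920+33·10·28=20160; k=5: 12870+0+33·39·28=48906 → min 20160.
Length 4: M₁..M₄: k=1: 0+10650+32·38·10=22810; k=2: 18240+4950+32·15·10=27990; k=3: 34080+0+32·33·10=44640 → min 22810 | M₂..M₅: k=2: 0+10800+38·15·39=33030; k=3: 18810+12870+38·33·39=80586; k=4: 10650+0+38·10·39=25470 → min 25470 | M₃..M₆: k=3: 0+20160+15·33·28=34020; k=4: 4950+10920+15·10·28=20070; k=5: 10800+0+15·39·28=27180 → min 20070.
Length 5: M₁..M₅: k=1: 0+25470+32·38·39=72894; k=2: 18240+10800+32·15·39=47760; k=3: 34080+12870+32·33·39=88134; k=4: 22810+0+32·10·39=35290 → min 35290 | M₂..M₆: k=2: 0+20070+38·15·28=36030; k=3: 18810+20160+38·33·28=74082; k=4: 10650+10920+38·10·28=32210; k=5: 25470+0+38·39·28=66966 → min 32210.
Length 6: M₁..M₆: k=1: 0+32210+32·38·28=66258; k=2: 18240+20070+32·15·28=51750; k=3: 34080+20160+32·33·28=83808; k=4: 22810+10920+32·10·28=42690; k=5: 35290+0+32·39·28=70234 → min 42690.
Optimal order: ((M₁·(M₂·(M₃·M₄)))·(M₅·M₆)) with cost 42690.

42690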